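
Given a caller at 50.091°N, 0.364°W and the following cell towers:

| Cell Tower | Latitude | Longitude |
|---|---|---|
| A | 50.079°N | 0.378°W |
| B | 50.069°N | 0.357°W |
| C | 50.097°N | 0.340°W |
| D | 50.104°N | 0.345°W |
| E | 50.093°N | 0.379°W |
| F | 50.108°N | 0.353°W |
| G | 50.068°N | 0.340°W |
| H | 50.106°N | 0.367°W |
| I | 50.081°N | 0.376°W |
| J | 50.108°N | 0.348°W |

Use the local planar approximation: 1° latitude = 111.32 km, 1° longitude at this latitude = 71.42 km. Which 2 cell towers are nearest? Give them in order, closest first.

E, I

Distances from 50.091°N, 0.364°W:
A: √((-0.012·111.32)² + (-0.014·71.42)²) = √(1.78447 + 0.99976) = 1.669 km
B: √((-0.022·111.32)² + (0.007·71.42)²) = √(5.99780 + 0.24994) = 2.500 km
C: √((0.006·111.32)² + (0.024·71.42)²) = √(0.44612 + 2.93807) = 1.840 km
D: √((0.013·111.32)² + (0.019·71.42)²) = √(2.09427 + 1.84139) = 1.984 km
E: √((0.002·111.32)² + (-0.015·71.42)²) = √(0.04957 + 1.14768) = 1.094 km
F: √((0.017·111.32)² + (0.011·71.42)²) = √(3.58133 + 0.61720) = 2.049 km
G: √((-0.023·111.32)² + (0.024·71.42)²) = √(6.55544 + 2.93807) = 3.081 km
H: √((0.015·111.32)² + (-0.003·71.42)²) = √(2.78823 + 0.04591) = 1.683 km
I: √((-0.010·111.32)² + (-0.012·71.42)²) = √(1.23921 + 0.73452) = 1.405 km
J: √((0.017·111.32)² + (0.016·71.42)²) = √(3.58133 + 1.30581) = 2.211 km
Sorted: E (1.094 km) < I (1.405 km) < A (1.669 km) < H (1.683 km) < …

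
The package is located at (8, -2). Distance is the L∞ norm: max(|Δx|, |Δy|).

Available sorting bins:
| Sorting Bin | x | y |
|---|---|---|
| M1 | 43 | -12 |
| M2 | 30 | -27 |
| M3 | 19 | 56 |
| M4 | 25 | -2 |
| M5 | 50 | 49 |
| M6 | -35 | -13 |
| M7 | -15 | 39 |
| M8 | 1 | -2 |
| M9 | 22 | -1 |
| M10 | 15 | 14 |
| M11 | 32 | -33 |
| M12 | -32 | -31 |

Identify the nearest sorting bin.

M8

Distances from (8, -2):
M1: max(|35|, |-10|) = 35
M2: max(|22|, |-25|) = 25
M3: max(|11|, |58|) = 58
M4: max(|17|, |0|) = 17
M5: max(|42|, |51|) = 51
M6: max(|-43|, |-11|) = 43
M7: max(|-23|, |41|) = 41
M8: max(|-7|, |0|) = 7
M9: max(|14|, |1|) = 14
M10: max(|7|, |16|) = 16
M11: max(|24|, |-31|) = 31
M12: max(|-40|, |-29|) = 40
Minimum: M8 at 7.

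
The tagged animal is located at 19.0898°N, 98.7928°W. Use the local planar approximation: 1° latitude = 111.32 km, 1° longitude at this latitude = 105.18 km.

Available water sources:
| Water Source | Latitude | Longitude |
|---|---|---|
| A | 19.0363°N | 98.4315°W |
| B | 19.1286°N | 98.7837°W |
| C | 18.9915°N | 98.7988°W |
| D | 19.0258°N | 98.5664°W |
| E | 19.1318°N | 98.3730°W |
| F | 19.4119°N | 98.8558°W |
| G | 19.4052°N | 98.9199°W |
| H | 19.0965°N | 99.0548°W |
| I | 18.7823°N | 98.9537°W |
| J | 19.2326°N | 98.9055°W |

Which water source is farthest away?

Distances from 19.0898°N, 98.7928°W:
A: 38.4654 km
B: 4.4240 km
C: 10.9609 km
D: 24.8557 km
E: 44.4014 km
F: 36.4633 km
G: 37.5693 km
H: 27.5673 km
I: 38.1858 km
J: 19.8295 km
Maximum: E at 44.4014 km.

E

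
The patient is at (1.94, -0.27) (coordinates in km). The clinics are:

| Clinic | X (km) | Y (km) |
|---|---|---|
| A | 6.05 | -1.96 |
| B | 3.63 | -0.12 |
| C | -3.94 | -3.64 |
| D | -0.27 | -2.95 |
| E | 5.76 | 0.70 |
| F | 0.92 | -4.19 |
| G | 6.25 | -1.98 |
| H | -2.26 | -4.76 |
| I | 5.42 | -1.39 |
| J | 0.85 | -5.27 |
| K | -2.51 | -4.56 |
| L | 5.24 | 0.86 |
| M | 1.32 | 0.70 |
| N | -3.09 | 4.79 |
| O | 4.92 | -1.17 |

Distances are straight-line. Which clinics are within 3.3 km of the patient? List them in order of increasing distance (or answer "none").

Distances from (1.94, -0.27):
A: √((4.11)² + (-1.69)²) = √(16.8921 + 2.8561) = 4.44 km
B: √((1.69)² + (0.15)²) = √(2.8561 + 0.0225) = 1.70 km
C: √((-5.88)² + (-3.37)²) = √(34.5744 + 11.3569) = 6.78 km
D: √((-2.21)² + (-2.68)²) = √(4.8841 + 7.1824) = 3.47 km
E: √((3.82)² + (0.97)²) = √(14.5924 + 0.9409) = 3.94 km
F: √((-1.02)² + (-3.92)²) = √(1.0404 + 15.3664) = 4.05 km
G: √((4.31)² + (-1.71)²) = √(18.5761 + 2.9241) = 4.64 km
H: √((-4.20)² + (-4.49)²) = √(17.6400 + 20.1601) = 6.15 km
I: √((3.48)² + (-1.12)²) = √(12.1104 + 1.2544) = 3.66 km
J: √((-1.09)² + (-5.00)²) = √(1.1881 + 25.0000) = 5.12 km
K: √((-4.45)² + (-4.29)²) = √(19.8025 + 18.4041) = 6.18 km
L: √((3.30)² + (1.13)²) = √(10.8900 + 1.2769) = 3.49 km
M: √((-0.62)² + (0.97)²) = √(0.3844 + 0.9409) = 1.15 km
N: √((-5.03)² + (5.06)²) = √(25.3009 + 25.6036) = 7.13 km
O: √((2.98)² + (-0.90)²) = √(8.8804 + 0.8100) = 3.11 km
Threshold 3.3 km: M (1.15 km), B (1.70 km), O (3.11 km) are within range.

M, B, O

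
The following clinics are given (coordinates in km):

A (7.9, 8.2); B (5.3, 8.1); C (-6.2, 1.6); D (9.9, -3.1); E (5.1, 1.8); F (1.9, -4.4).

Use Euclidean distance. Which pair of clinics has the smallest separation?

Pairwise distances:
A–B: 2.60 km
B–E: 6.30 km
D–E: 6.86 km
E–F: 6.98 km
A–E: 6.99 km
D–F: 8.10 km
C–F: 10.08 km
C–E: 11.30 km
A–D: 11.48 km
B–D: 12.11 km
B–F: 12.95 km
B–C: 13.21 km
A–F: 13.96 km
A–C: 15.57 km
C–D: 16.77 km
Closest pair: A–B at 2.60 km.

A and B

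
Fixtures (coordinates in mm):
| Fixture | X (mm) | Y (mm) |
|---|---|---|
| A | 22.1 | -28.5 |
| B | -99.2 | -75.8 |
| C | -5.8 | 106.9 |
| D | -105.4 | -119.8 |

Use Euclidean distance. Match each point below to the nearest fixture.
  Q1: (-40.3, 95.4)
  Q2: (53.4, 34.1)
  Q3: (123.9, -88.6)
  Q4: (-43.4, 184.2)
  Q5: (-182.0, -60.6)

Q1 at (-40.3, 95.4):
  A: √((62.4)² + (-123.9)²) = √(3893.760 + 15351.210) = 138.7 mm
  B: √((-58.9)² + (-171.2)²) = √(3469.210 + 29309.440) = 181.0 mm
  C: √((34.5)² + (11.5)²) = √(1190.250 + 132.250) = 36.4 mm
  D: √((-65.1)² + (-215.2)²) = √(4238.010 + 46311.040) = 224.8 mm
  → nearest: C (36.4 mm)
Q2 at (53.4, 34.1):
  A: √((-31.3)² + (-62.6)²) = √(979.690 + 3918.760) = 70.0 mm
  B: √((-152.6)² + (-109.9)²) = √(23286.760 + 12078.010) = 188.1 mm
  C: √((-59.2)² + (72.8)²) = √(3504.640 + 5299.840) = 93.8 mm
  D: √((-158.8)² + (-153.9)²) = √(25217.440 + 23685.210) = 221.1 mm
  → nearest: A (70.0 mm)
Q3 at (123.9, -88.6):
  A: √((-101.8)² + (60.1)²) = √(10363.240 + 3612.010) = 118.2 mm
  B: √((-223.1)² + (12.8)²) = √(49773.610 + 163.840) = 223.5 mm
  C: √((-129.7)² + (195.5)²) = √(16822.090 + 38220.250) = 234.6 mm
  D: √((-229.3)² + (-31.2)²) = √(52578.490 + 973.440) = 231.4 mm
  → nearest: A (118.2 mm)
Q4 at (-43.4, 184.2):
  A: √((65.5)² + (-212.7)²) = √(4290.250 + 45241.290) = 222.6 mm
  B: √((-55.8)² + (-260.0)²) = √(3113.640 + 67600.000) = 265.9 mm
  C: √((37.6)² + (-77.3)²) = √(1413.760 + 5975.290) = 86.0 mm
  D: √((-62.0)² + (-304.0)²) = √(3844.000 + 92416.000) = 310.3 mm
  → nearest: C (86.0 mm)
Q5 at (-182.0, -60.6):
  A: √((204.1)² + (32.1)²) = √(41656.810 + 1030.410) = 206.6 mm
  B: √((82.8)² + (-15.2)²) = √(6855.840 + 231.040) = 84.2 mm
  C: √((176.2)² + (167.5)²) = √(31046.440 + 28056.250) = 243.1 mm
  D: √((76.6)² + (-59.2)²) = √(5867.560 + 3504.640) = 96.8 mm
  → nearest: B (84.2 mm)

Q1→C; Q2→A; Q3→A; Q4→C; Q5→B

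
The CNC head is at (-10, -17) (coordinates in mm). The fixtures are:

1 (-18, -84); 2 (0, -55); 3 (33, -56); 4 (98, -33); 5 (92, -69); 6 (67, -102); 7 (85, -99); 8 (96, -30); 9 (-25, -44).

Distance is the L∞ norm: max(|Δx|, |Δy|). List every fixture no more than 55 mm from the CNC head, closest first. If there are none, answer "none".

Distances from (-10, -17):
1: max(|-8|, |-67|) = 67 mm
2: max(|10|, |-38|) = 38 mm
3: max(|43|, |-39|) = 43 mm
4: max(|108|, |-16|) = 108 mm
5: max(|102|, |-52|) = 102 mm
6: max(|77|, |-85|) = 85 mm
7: max(|95|, |-82|) = 95 mm
8: max(|106|, |-13|) = 106 mm
9: max(|-15|, |-27|) = 27 mm
Threshold 55 mm: 9 (27 mm), 2 (38 mm), 3 (43 mm) are within range.

9, 2, 3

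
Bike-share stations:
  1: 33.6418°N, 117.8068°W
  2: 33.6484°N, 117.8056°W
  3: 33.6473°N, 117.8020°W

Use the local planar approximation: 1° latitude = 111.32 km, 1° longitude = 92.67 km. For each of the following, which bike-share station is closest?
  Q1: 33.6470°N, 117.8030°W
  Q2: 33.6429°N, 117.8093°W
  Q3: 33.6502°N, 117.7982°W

Q1 at 33.6470°N, 117.8030°W:
  1: 0.6776 km
  2: 0.2870 km
  3: 0.0985 km
  → nearest: 3 (0.0985 km)
Q2 at 33.6429°N, 117.8093°W:
  1: 0.2620 km
  2: 0.7017 km
  3: 0.8352 km
  → nearest: 1 (0.2620 km)
Q3 at 33.6502°N, 117.7982°W:
  1: 1.2286 km
  2: 0.7144 km
  3: 0.4777 km
  → nearest: 3 (0.4777 km)

Q1→3; Q2→1; Q3→3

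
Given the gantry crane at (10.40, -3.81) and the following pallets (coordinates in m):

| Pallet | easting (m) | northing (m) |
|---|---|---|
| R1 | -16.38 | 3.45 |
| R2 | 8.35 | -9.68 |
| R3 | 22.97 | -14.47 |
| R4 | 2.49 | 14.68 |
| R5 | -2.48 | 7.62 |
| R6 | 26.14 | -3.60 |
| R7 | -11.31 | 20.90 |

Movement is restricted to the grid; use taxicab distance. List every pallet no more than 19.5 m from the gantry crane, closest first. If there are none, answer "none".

Distances from (10.40, -3.81):
R1: |-26.78| + |7.26| = 26.78 + 7.26 = 34.04 m
R2: |-2.05| + |-5.87| = 2.05 + 5.87 = 7.92 m
R3: |12.57| + |-10.66| = 12.57 + 10.66 = 23.23 m
R4: |-7.91| + |18.49| = 7.91 + 18.49 = 26.40 m
R5: |-12.88| + |11.43| = 12.88 + 11.43 = 24.31 m
R6: |15.74| + |0.21| = 15.74 + 0.21 = 15.95 m
R7: |-21.71| + |24.71| = 21.71 + 24.71 = 46.42 m
Threshold 19.5 m: R2 (7.92 m), R6 (15.95 m) are within range.

R2, R6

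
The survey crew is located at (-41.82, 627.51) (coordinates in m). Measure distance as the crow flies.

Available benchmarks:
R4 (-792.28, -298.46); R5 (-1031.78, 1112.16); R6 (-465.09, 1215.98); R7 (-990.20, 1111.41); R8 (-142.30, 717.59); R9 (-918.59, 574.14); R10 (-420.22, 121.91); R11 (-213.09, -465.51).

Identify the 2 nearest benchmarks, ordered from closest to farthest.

R8, R10

Distances from (-41.82, 627.51):
R4: 1191.89 m
R5: 1102.23 m
R6: 724.88 m
R7: 1064.70 m
R8: 134.95 m
R9: 878.39 m
R10: 631.52 m
R11: 1106.36 m
Sorted: R8 (134.95 m) < R10 (631.52 m) < R6 (724.88 m) < R9 (878.39 m) < …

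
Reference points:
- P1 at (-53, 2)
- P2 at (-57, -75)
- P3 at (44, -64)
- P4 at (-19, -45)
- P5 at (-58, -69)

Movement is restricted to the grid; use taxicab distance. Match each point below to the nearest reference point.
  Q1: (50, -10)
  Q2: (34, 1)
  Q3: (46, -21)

Q1→P3; Q2→P3; Q3→P3

Q1 at (50, -10):
  P1: 115
  P2: 172
  P3: 60
  P4: 104
  P5: 167
  → nearest: P3 (60)
Q2 at (34, 1):
  P1: 88
  P2: 167
  P3: 75
  P4: 99
  P5: 162
  → nearest: P3 (75)
Q3 at (46, -21):
  P1: 122
  P2: 157
  P3: 45
  P4: 89
  P5: 152
  → nearest: P3 (45)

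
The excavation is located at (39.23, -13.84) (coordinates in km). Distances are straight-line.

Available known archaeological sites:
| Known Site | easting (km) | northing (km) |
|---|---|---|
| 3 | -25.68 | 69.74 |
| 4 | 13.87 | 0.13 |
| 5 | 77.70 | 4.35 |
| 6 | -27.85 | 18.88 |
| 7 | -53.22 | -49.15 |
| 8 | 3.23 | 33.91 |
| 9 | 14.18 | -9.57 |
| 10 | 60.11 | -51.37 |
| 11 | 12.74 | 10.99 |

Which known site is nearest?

9

Distances from (39.23, -13.84):
3: √((-64.91)² + (83.58)²) = √(4213.3081 + 6985.6164) = 105.82 km
4: √((-25.36)² + (13.97)²) = √(643.1296 + 195.1609) = 28.95 km
5: √((38.47)² + (18.19)²) = √(1479.9409 + 330.8761) = 42.55 km
6: √((-67.08)² + (32.72)²) = √(4499.7264 + 1070.5984) = 74.63 km
7: √((-92.45)² + (-35.31)²) = √(8547.0025 + 1246.7961) = 98.96 km
8: √((-36.00)² + (47.75)²) = √(1296.0000 + 2280.0625) = 59.80 km
9: √((-25.05)² + (4.27)²) = √(627.5025 + 18.2329) = 25.41 km
10: √((20.88)² + (-37.53)²) = √(435.9744 + 1408.5009) = 42.95 km
11: √((-26.49)² + (24.83)²) = √(701.7201 + 616.5289) = 36.31 km
Minimum: 9 at 25.41 km.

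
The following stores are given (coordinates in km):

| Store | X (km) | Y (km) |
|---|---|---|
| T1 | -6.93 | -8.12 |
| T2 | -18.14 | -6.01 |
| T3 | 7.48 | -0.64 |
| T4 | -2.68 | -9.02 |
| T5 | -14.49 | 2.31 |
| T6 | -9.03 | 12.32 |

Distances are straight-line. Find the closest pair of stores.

T1 and T4

Pairwise distances:
T1–T2: 11.41 km
T1–T3: 16.24 km
T1–T4: 4.34 km
T1–T5: 12.88 km
T1–T6: 20.55 km
T2–T3: 26.18 km
T2–T4: 15.75 km
T2–T5: 9.09 km
T2–T6: 20.47 km
T3–T4: 13.17 km
T3–T5: 22.17 km
T3–T6: 20.99 km
T4–T5: 16.37 km
T4–T6: 22.26 km
T5–T6: 11.40 km
Closest pair: T1–T4 at 4.34 km.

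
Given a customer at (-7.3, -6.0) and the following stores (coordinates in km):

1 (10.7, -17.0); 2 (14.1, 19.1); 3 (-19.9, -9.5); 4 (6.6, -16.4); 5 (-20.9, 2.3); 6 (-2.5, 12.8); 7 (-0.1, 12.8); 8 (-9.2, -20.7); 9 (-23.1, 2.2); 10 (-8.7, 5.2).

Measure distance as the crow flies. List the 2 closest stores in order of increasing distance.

10, 3

Distances from (-7.3, -6.0):
1: 21.1 km
2: 33.0 km
3: 13.1 km
4: 17.4 km
5: 15.9 km
6: 19.4 km
7: 20.1 km
8: 14.8 km
9: 17.8 km
10: 11.3 km
Sorted: 10 (11.3 km) < 3 (13.1 km) < 8 (14.8 km) < 5 (15.9 km) < …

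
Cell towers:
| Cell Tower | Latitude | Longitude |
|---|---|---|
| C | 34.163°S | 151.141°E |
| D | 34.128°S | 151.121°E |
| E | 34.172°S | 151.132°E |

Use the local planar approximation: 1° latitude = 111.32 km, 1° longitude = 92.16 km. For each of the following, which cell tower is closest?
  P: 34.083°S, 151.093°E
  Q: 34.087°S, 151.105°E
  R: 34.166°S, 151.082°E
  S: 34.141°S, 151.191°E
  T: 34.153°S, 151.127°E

P→D; Q→D; R→E; S→C; T→C

P at 34.083°S, 151.093°E:
  C: 9.944 km
  D: 5.635 km
  E: 10.539 km
  → nearest: D (5.635 km)
Q at 34.087°S, 151.105°E:
  C: 9.088 km
  D: 4.796 km
  E: 9.784 km
  → nearest: D (4.796 km)
R at 34.166°S, 151.082°E:
  C: 5.448 km
  D: 5.551 km
  E: 4.656 km
  → nearest: E (4.656 km)
S at 34.141°S, 151.191°E:
  C: 5.218 km
  D: 6.612 km
  E: 6.440 km
  → nearest: C (5.218 km)
T at 34.153°S, 151.127°E:
  C: 1.704 km
  D: 2.837 km
  E: 2.165 km
  → nearest: C (1.704 km)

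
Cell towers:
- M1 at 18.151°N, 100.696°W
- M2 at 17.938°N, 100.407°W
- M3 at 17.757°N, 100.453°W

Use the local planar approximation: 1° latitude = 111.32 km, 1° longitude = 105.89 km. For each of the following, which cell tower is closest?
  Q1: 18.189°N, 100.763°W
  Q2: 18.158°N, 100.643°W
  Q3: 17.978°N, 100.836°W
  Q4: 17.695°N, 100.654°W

Q1 at 18.189°N, 100.763°W:
  M1: √((-0.038·111.32)² + (0.067·105.89)²) = √(17.89425 + 50.33377) = 8.260 km
  M2: √((-0.251·111.32)² + (0.356·105.89)²) = √(780.71736 + 1421.05175) = 46.923 km
  M3: √((-0.432·111.32)² + (0.310·105.89)²) = √(2312.67118 + 1077.53971) = 58.226 km
  → nearest: M1 (8.260 km)
Q2 at 18.158°N, 100.643°W:
  M1: √((-0.007·111.32)² + (-0.053·105.89)²) = √(0.60721 + 31.49645) = 5.666 km
  M2: √((-0.220·111.32)² + (0.236·105.89)²) = √(599.77969 + 624.50210) = 34.990 km
  M3: √((-0.401·111.32)² + (0.190·105.89)²) = √(1992.66889 + 404.77818) = 48.964 km
  → nearest: M1 (5.666 km)
Q3 at 17.978°N, 100.836°W:
  M1: √((0.173·111.32)² + (0.140·105.89)²) = √(370.88443 + 219.76877) = 24.303 km
  M2: √((-0.040·111.32)² + (0.429·105.89)²) = √(19.82743 + 2063.59507) = 45.645 km
  M3: √((-0.221·111.32)² + (0.383·105.89)²) = √(605.24463 + 1644.77859) = 47.434 km
  → nearest: M1 (24.303 km)
Q4 at 17.695°N, 100.654°W:
  M1: √((0.456·111.32)² + (-0.042·105.89)²) = √(2576.77252 + 19.77919) = 50.956 km
  M2: √((0.243·111.32)² + (0.247·105.89)²) = √(731.74362 + 684.07513) = 37.627 km
  M3: √((0.062·111.32)² + (0.201·105.89)²) = √(47.63540 + 453.00397) = 22.375 km
  → nearest: M3 (22.375 km)

Q1→M1; Q2→M1; Q3→M1; Q4→M3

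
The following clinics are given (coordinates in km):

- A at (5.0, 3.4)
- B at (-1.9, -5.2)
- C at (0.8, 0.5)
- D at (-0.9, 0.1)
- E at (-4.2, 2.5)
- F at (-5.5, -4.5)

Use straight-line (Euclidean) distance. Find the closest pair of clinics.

C and D

Pairwise distances:
C–D: 1.746 km
B–F: 3.667 km
D–E: 4.080 km
A–C: 5.104 km
C–E: 5.385 km
B–D: 5.394 km
B–C: 6.307 km
D–F: 6.505 km
A–D: 6.760 km
E–F: 7.120 km
B–E: 8.036 km
C–F: 8.043 km
A–E: 9.244 km
A–B: 11.026 km
A–F: 13.140 km
Closest pair: C–D at 1.746 km.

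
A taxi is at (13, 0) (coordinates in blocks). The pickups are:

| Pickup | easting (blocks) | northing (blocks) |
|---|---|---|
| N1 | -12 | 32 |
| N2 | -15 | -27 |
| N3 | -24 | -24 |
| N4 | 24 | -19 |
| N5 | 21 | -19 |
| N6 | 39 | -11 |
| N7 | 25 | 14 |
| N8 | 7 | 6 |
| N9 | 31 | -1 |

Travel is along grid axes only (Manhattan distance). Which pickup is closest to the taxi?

N8

Distances from (13, 0):
N1: 57 blocks
N2: 55 blocks
N3: 61 blocks
N4: 30 blocks
N5: 27 blocks
N6: 37 blocks
N7: 26 blocks
N8: 12 blocks
N9: 19 blocks
Minimum: N8 at 12 blocks.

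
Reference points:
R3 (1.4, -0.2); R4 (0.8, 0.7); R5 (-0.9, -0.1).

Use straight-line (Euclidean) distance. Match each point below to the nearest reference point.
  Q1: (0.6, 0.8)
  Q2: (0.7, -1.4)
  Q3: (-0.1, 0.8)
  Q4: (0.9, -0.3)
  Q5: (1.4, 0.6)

Q1→R4; Q2→R3; Q3→R4; Q4→R3; Q5→R4

Q1 at (0.6, 0.8):
  R3: √((0.8)² + (-1.0)²) = √(0.6400 + 1.0000) = 1.28
  R4: √((0.2)² + (-0.1)²) = √(0.0400 + 0.0100) = 0.22
  R5: √((-1.5)² + (-0.9)²) = √(2.2500 + 0.8100) = 1.75
  → nearest: R4 (0.22)
Q2 at (0.7, -1.4):
  R3: √((0.7)² + (1.2)²) = √(0.4900 + 1.4400) = 1.39
  R4: √((0.1)² + (2.1)²) = √(0.0100 + 4.4100) = 2.10
  R5: √((-1.6)² + (1.3)²) = √(2.5600 + 1.6900) = 2.06
  → nearest: R3 (1.39)
Q3 at (-0.1, 0.8):
  R3: √((1.5)² + (-1.0)²) = √(2.2500 + 1.0000) = 1.80
  R4: √((0.9)² + (-0.1)²) = √(0.8100 + 0.0100) = 0.91
  R5: √((-0.8)² + (-0.9)²) = √(0.6400 + 0.8100) = 1.20
  → nearest: R4 (0.91)
Q4 at (0.9, -0.3):
  R3: √((0.5)² + (0.1)²) = √(0.2500 + 0.0100) = 0.51
  R4: √((-0.1)² + (1.0)²) = √(0.0100 + 1.0000) = 1.00
  R5: √((-1.8)² + (0.2)²) = √(3.2400 + 0.0400) = 1.81
  → nearest: R3 (0.51)
Q5 at (1.4, 0.6):
  R3: √((0.0)² + (-0.8)²) = √(0.0000 + 0.6400) = 0.80
  R4: √((-0.6)² + (0.1)²) = √(0.3600 + 0.0100) = 0.61
  R5: √((-2.3)² + (-0.7)²) = √(5.2900 + 0.4900) = 2.40
  → nearest: R4 (0.61)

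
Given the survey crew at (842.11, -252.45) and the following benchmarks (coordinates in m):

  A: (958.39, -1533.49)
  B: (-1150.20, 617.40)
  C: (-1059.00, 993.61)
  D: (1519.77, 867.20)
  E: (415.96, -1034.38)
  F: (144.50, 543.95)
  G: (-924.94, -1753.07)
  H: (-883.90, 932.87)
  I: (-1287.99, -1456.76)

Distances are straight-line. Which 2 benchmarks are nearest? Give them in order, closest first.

E, F

Distances from (842.11, -252.45):
A: √((116.28)² + (-1281.04)²) = √(13521.0384 + 1641063.4816) = 1286.31 m
B: √((-1992.31)² + (869.85)²) = √(3969299.1361 + 756639.0225) = 2173.92 m
C: √((-1901.11)² + (1246.06)²) = √(3614219.2321 + 1552665.5236) = 2273.08 m
D: √((677.66)² + (1119.65)²) = √(459223.0756 + 1253616.1225) = 1308.75 m
E: √((-426.15)² + (-781.93)²) = √(181603.8225 + 611414.5249) = 890.52 m
F: √((-697.61)² + (796.40)²) = √(486659.7121 + 634252.9600) = 1058.73 m
G: √((-1767.05)² + (-1500.62)²) = √(3122465.7025 + 2251860.3844) = 2318.26 m
H: √((-1726.01)² + (1185.32)²) = √(2979110.5201 + 1404983.5024) = 2093.82 m
I: √((-2130.10)² + (-1204.31)²) = √(4537326.0100 + 1450362.5761) = 2446.98 m
Sorted: E (890.52 m) < F (1058.73 m) < A (1286.31 m) < D (1308.75 m) < …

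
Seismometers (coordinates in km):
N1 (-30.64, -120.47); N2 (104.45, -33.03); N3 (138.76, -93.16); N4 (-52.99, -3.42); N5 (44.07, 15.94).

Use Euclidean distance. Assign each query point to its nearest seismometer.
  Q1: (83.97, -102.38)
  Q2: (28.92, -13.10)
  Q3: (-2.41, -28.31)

Q1→N3; Q2→N5; Q3→N4

Q1 at (83.97, -102.38):
  N1: 116.03 km
  N2: 72.31 km
  N3: 55.56 km
  N4: 168.97 km
  N5: 124.87 km
  → nearest: N3 (55.56 km)
Q2 at (28.92, -13.10):
  N1: 122.78 km
  N2: 78.12 km
  N3: 135.92 km
  N4: 82.48 km
  N5: 32.75 km
  → nearest: N5 (32.75 km)
Q3 at (-2.41, -28.31):
  N1: 96.39 km
  N2: 106.96 km
  N3: 155.35 km
  N4: 56.37 km
  N5: 64.18 km
  → nearest: N4 (56.37 km)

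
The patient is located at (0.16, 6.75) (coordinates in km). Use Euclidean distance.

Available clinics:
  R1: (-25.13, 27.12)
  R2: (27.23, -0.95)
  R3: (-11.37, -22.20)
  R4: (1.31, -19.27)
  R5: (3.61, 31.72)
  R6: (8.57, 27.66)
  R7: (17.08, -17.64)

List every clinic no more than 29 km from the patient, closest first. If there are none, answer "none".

Distances from (0.16, 6.75):
R1: 32.47 km
R2: 28.14 km
R3: 31.16 km
R4: 26.05 km
R5: 25.21 km
R6: 22.54 km
R7: 29.68 km
Threshold 29 km: R6 (22.54 km), R5 (25.21 km), R4 (26.05 km), R2 (28.14 km) are within range.

R6, R5, R4, R2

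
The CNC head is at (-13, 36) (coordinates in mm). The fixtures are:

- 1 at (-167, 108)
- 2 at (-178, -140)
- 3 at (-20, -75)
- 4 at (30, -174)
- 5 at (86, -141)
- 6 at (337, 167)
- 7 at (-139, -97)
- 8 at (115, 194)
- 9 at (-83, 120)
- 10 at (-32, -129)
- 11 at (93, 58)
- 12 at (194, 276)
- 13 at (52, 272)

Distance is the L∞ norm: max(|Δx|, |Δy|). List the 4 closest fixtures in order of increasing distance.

9, 11, 3, 7

Distances from (-13, 36):
1: 154 mm
2: 176 mm
3: 111 mm
4: 210 mm
5: 177 mm
6: 350 mm
7: 133 mm
8: 158 mm
9: 84 mm
10: 165 mm
11: 106 mm
12: 240 mm
13: 236 mm
Sorted: 9 (84 mm) < 11 (106 mm) < 3 (111 mm) < 7 (133 mm) < 1 (154 mm) < 8 (158 mm) < …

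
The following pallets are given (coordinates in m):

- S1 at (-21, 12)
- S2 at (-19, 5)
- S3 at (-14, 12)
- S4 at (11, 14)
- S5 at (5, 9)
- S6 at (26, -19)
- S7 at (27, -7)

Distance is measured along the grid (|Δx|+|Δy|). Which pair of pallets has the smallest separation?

Pairwise distances:
S1–S2: |2| + |-7| = 2 + 7 = 9 m
S1–S3: |7| + |0| = 7 + 0 = 7 m
S1–S4: |32| + |2| = 32 + 2 = 34 m
S1–S5: |26| + |-3| = 26 + 3 = 29 m
S1–S6: |47| + |-31| = 47 + 31 = 78 m
S1–S7: |48| + |-19| = 48 + 19 = 67 m
S2–S3: |5| + |7| = 5 + 7 = 12 m
S2–S4: |30| + |9| = 30 + 9 = 39 m
S2–S5: |24| + |4| = 24 + 4 = 28 m
S2–S6: |45| + |-24| = 45 + 24 = 69 m
S2–S7: |46| + |-12| = 46 + 12 = 58 m
S3–S4: |25| + |2| = 25 + 2 = 27 m
S3–S5: |19| + |-3| = 19 + 3 = 22 m
S3–S6: |40| + |-31| = 40 + 31 = 71 m
S3–S7: |41| + |-19| = 41 + 19 = 60 m
S4–S5: |-6| + |-5| = 6 + 5 = 11 m
S4–S6: |15| + |-33| = 15 + 33 = 48 m
S4–S7: |16| + |-21| = 16 + 21 = 37 m
S5–S6: |21| + |-28| = 21 + 28 = 49 m
S5–S7: |22| + |-16| = 22 + 16 = 38 m
S6–S7: |1| + |12| = 1 + 12 = 13 m
Closest pair: S1–S3 at 7 m.

S1 and S3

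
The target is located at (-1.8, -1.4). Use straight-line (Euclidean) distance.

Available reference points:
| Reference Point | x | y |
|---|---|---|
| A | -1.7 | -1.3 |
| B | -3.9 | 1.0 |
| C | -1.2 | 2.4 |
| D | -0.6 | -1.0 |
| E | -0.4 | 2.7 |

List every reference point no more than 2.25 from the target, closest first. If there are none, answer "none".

Distances from (-1.8, -1.4):
A: 0.1
B: 3.2
C: 3.8
D: 1.3
E: 4.3
Threshold 2.25: A (0.1), D (1.3) are within range.

A, D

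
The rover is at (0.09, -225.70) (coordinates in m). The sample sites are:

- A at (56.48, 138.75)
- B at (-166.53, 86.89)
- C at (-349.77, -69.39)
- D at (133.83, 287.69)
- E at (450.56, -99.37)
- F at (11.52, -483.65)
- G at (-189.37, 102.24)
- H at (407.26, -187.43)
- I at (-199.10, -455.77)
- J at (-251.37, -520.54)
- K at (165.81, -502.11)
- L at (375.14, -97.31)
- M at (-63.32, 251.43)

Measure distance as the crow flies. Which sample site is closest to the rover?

F

Distances from (0.09, -225.70):
A: √((56.39)² + (364.45)²) = √(3179.8321 + 132823.8025) = 368.79 m
B: √((-166.62)² + (312.59)²) = √(27762.2244 + 97712.5081) = 354.22 m
C: √((-349.86)² + (156.31)²) = √(122402.0196 + 24432.8161) = 383.19 m
D: √((133.74)² + (513.39)²) = √(17886.3876 + 263569.2921) = 530.52 m
E: √((450.47)² + (126.33)²) = √(202923.2209 + 15959.2689) = 467.85 m
F: √((11.43)² + (-257.95)²) = √(130.6449 + 66538.2025) = 258.20 m
G: √((-189.46)² + (327.94)²) = √(35895.0916 + 107544.6436) = 378.73 m
H: √((407.17)² + (38.27)²) = √(165787.4089 + 1464.5929) = 408.96 m
I: √((-199.19)² + (-230.07)²) = √(39676.6561 + 52932.2049) = 304.32 m
J: √((-251.46)² + (-294.84)²) = √(63232.1316 + 86930.6256) = 387.51 m
K: √((165.72)² + (-276.41)²) = √(27463.1184 + 76402.4881) = 322.28 m
L: √((375.05)² + (128.39)²) = √(140662.5025 + 16483.9921) = 396.42 m
M: √((-63.41)² + (477.13)²) = √(4020.8281 + 227653.0369) = 481.33 m
Minimum: F at 258.20 m.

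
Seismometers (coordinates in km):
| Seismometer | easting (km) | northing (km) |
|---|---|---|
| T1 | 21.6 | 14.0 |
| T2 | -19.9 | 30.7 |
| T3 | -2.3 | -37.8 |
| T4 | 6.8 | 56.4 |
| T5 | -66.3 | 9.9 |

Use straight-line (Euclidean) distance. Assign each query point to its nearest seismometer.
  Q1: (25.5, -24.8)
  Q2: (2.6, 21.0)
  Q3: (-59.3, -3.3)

Q1→T3; Q2→T1; Q3→T5

Q1 at (25.5, -24.8):
  T1: 39.0 km
  T2: 71.7 km
  T3: 30.7 km
  T4: 83.3 km
  T5: 98.1 km
  → nearest: T3 (30.7 km)
Q2 at (2.6, 21.0):
  T1: 20.2 km
  T2: 24.5 km
  T3: 59.0 km
  T4: 35.6 km
  T5: 69.8 km
  → nearest: T1 (20.2 km)
Q3 at (-59.3, -3.3):
  T1: 82.7 km
  T2: 52.0 km
  T3: 66.6 km
  T4: 89.1 km
  T5: 14.9 km
  → nearest: T5 (14.9 km)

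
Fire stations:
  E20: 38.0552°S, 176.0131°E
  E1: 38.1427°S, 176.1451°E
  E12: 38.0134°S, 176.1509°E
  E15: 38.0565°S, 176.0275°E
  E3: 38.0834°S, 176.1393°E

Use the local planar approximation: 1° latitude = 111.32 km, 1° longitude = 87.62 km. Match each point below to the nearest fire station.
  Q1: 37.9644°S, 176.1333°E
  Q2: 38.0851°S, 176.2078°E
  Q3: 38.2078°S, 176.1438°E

Q1→E12; Q2→E3; Q3→E1

Q1 at 37.9644°S, 176.1333°E:
  E20: 14.5976 km
  E1: 19.8753 km
  E12: 5.6685 km
  E15: 13.8221 km
  E3: 13.2575 km
  → nearest: E12 (5.6685 km)
Q2 at 38.0851°S, 176.2078°E:
  E20: 17.3813 km
  E1: 8.4437 km
  E12: 9.4108 km
  E15: 16.1155 km
  E3: 6.0050 km
  → nearest: E3 (6.0050 km)
Q3 at 38.2078°S, 176.1438°E:
  E20: 20.4871 km
  E1: 7.2478 km
  E12: 21.6495 km
  E15: 19.6855 km
  E3: 13.8538 km
  → nearest: E1 (7.2478 km)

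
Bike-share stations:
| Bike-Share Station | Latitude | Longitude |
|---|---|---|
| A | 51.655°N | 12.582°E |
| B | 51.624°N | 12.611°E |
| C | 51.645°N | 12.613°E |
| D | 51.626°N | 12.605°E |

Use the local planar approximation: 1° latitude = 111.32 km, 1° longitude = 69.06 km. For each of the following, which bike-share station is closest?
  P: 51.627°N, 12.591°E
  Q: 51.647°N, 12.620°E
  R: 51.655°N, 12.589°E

P→D; Q→C; R→A

P at 51.627°N, 12.591°E:
  A: 3.178 km
  B: 1.421 km
  C: 2.515 km
  D: 0.973 km
  → nearest: D (0.973 km)
Q at 51.647°N, 12.620°E:
  A: 2.771 km
  B: 2.635 km
  C: 0.532 km
  D: 2.557 km
  → nearest: C (0.532 km)
R at 51.655°N, 12.589°E:
  A: 0.483 km
  B: 3.771 km
  C: 1.997 km
  D: 3.412 km
  → nearest: A (0.483 km)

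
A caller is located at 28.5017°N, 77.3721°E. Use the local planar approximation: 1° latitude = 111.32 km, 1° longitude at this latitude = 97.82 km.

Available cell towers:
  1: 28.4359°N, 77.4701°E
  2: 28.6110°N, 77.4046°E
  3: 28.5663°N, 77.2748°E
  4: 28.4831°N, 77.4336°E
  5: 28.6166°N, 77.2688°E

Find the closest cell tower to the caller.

4

Distances from 28.5017°N, 77.3721°E:
1: √((-0.0658·111.32)² + (0.0980·97.82)²) = √(53.653515 + 91.898298) = 12.0645 km
2: √((0.1093·111.32)² + (0.0325·97.82)²) = √(148.042605 + 10.106995) = 12.5758 km
3: √((0.0646·111.32)² + (-0.0973·97.82)²) = √(51.714393 + 90.590154) = 11.9291 km
4: √((-0.0186·111.32)² + (0.0615·97.82)²) = √(4.287186 + 36.191414) = 6.3623 km
5: √((0.1149·111.32)² + (-0.1033·97.82)²) = √(163.601188 + 102.107104) = 16.3006 km
Minimum: 4 at 6.3623 km.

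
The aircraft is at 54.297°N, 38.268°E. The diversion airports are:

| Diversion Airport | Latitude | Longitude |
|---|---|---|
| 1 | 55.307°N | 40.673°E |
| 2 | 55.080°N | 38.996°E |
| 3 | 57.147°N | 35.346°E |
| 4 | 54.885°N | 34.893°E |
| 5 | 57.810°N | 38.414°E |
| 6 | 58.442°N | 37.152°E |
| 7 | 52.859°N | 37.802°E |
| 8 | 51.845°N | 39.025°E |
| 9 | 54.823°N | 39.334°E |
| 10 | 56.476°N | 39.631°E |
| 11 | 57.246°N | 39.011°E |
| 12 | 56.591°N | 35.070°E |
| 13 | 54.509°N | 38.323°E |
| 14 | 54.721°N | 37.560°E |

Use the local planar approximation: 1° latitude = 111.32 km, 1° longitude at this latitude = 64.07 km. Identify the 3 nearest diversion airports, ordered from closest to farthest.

Distances from 54.297°N, 38.268°E:
1: √((1.010·111.32)² + (2.405·64.07)²) = √(12641.22446 + 23743.21961) = 190.747 km
2: √((0.783·111.32)² + (0.728·64.07)²) = √(7597.48619 + 2175.56572) = 98.859 km
3: √((2.850·111.32)² + (-2.922·64.07)²) = √(100655.17664 + 35048.53513) = 368.380 km
4: √((0.588·111.32)² + (-3.375·64.07)²) = √(4284.50888 + 46758.11581) = 225.926 km
5: √((3.513·111.32)² + (0.146·64.07)²) = √(152933.52363 + 87.50143) = 391.179 km
6: √((4.145·111.32)² + (-1.116·64.07)²) = √(212909.70838 + 5112.55316) = 466.929 km
7: √((-1.438·111.32)² + (-0.466·64.07)²) = √(25625.01731 + 891.41776) = 162.839 km
8: √((-2.452·111.32)² + (0.757·64.07)²) = √(74505.32732 + 2352.34603) = 277.232 km
9: √((0.526·111.32)² + (1.066·64.07)²) = √(3428.60839 + 4664.70149) = 89.963 km
10: √((2.179·111.32)² + (1.363·64.07)²) = √(58838.40019 + 7626.07654) = 257.807 km
11: √((2.949·111.32)² + (0.743·64.07)²) = √(107769.51799 + 2266.14177) = 331.716 km
12: √((2.294·111.32)² + (-3.198·64.07)²) = √(65212.85628 + 41982.31345) = 327.407 km
13: √((0.212·111.32)² + (0.055·64.07)²) = √(556.95245 + 12.41752) = 23.861 km
14: √((0.424·111.32)² + (-0.708·64.07)²) = √(2227.80979 + 2057.67113) = 65.464 km
Sorted: 13 (23.861 km) < 14 (65.464 km) < 9 (89.963 km) < 2 (98.859 km) < 7 (162.839 km) < …

13, 14, 9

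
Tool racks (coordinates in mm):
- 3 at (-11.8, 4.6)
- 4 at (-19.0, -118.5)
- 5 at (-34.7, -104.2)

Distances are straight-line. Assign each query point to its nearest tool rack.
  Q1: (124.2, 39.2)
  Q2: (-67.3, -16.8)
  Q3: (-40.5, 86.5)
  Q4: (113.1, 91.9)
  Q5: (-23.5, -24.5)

Q1→3; Q2→3; Q3→3; Q4→3; Q5→3

Q1 at (124.2, 39.2):
  3: √((-136.0)² + (-34.6)²) = √(18496.000 + 1197.160) = 140.3 mm
  4: √((-143.2)² + (-157.7)²) = √(20506.240 + 24869.290) = 213.0 mm
  5: √((-158.9)² + (-143.4)²) = √(25249.210 + 20563.560) = 214.0 mm
  → nearest: 3 (140.3 mm)
Q2 at (-67.3, -16.8):
  3: √((55.5)² + (21.4)²) = √(3080.250 + 457.960) = 59.5 mm
  4: √((48.3)² + (-101.7)²) = √(2332.890 + 10342.890) = 112.6 mm
  5: √((32.6)² + (-87.4)²) = √(1062.760 + 7638.760) = 93.3 mm
  → nearest: 3 (59.5 mm)
Q3 at (-40.5, 86.5):
  3: √((28.7)² + (-81.9)²) = √(823.690 + 6707.610) = 86.8 mm
  4: √((21.5)² + (-205.0)²) = √(462.250 + 42025.000) = 206.1 mm
  5: √((5.8)² + (-190.7)²) = √(33.640 + 36366.490) = 190.8 mm
  → nearest: 3 (86.8 mm)
Q4 at (113.1, 91.9):
  3: √((-124.9)² + (-87.3)²) = √(15600.010 + 7621.290) = 152.4 mm
  4: √((-132.1)² + (-210.4)²) = √(17450.410 + 44268.160) = 248.4 mm
  5: √((-147.8)² + (-196.1)²) = √(21844.840 + 38455.210) = 245.6 mm
  → nearest: 3 (152.4 mm)
Q5 at (-23.5, -24.5):
  3: √((11.7)² + (29.1)²) = √(136.890 + 846.810) = 31.4 mm
  4: √((4.5)² + (-94.0)²) = √(20.250 + 8836.000) = 94.1 mm
  5: √((-11.2)² + (-79.7)²) = √(125.440 + 6352.090) = 80.5 mm
  → nearest: 3 (31.4 mm)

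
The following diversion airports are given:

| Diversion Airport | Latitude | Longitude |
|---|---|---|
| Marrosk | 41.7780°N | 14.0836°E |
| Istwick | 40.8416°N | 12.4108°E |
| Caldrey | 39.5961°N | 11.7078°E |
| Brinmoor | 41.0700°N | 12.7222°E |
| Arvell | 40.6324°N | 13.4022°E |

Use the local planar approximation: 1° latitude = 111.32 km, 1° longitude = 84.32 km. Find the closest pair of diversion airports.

Pairwise distances:
Marrosk–Istwick: √((-0.9364·111.32)² + (-1.6728·84.32)²) = √(10865.987607 + 19895.242422) = 175.3888 km
Marrosk–Caldrey: √((-2.1819·111.32)² + (-2.3758·84.32)²) = √(58995.118785 + 40131.089627) = 314.8431 km
Marrosk–Brinmoor: √((-0.7080·111.32)² + (-1.3614·84.32)²) = √(6211.734868 + 13177.489786) = 139.2452 km
Marrosk–Arvell: √((-1.1456·111.32)² + (-0.6814·84.32)²) = √(16263.439755 + 3301.151487) = 139.8735 km
Istwick–Caldrey: √((-1.2455·111.32)² + (-0.7030·84.32)²) = √(19223.561839 + 3513.757987) = 150.7890 km
Istwick–Brinmoor: √((0.2284·111.32)² + (0.3114·84.32)²) = √(646.455440 + 689.443073) = 36.5499 km
Istwick–Arvell: √((-0.2092·111.32)² + (0.9914·84.32)²) = √(542.337651 + 6988.098612) = 86.7781 km
Caldrey–Brinmoor: √((1.4739·111.32)² + (1.0144·84.32)²) = √(26920.457301 + 7316.100738) = 185.0312 km
Caldrey–Arvell: √((1.0363·111.32)² + (1.6944·84.32)²) = √(13308.140940 + 20412.353521) = 183.6314 km
Brinmoor–Arvell: √((-0.4376·111.32)² + (0.6800·84.32)²) = √(2373.017943 + 3287.600374) = 75.2371 km
Closest pair: Istwick–Brinmoor at 36.5499 km.

Istwick and Brinmoor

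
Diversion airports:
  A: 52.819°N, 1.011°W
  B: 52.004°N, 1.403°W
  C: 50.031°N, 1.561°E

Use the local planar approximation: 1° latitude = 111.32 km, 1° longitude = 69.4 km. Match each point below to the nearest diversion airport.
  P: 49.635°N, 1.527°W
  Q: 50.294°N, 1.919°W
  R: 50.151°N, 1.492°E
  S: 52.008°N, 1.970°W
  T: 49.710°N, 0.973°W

P→C; Q→B; R→C; S→B; T→C

P at 49.635°N, 1.527°W:
  A: √((3.184·111.32)² + (0.516·69.4)²) = √(125629.75518 + 1282.38475) = 356.247 km
  B: √((2.369·111.32)² + (0.124·69.4)²) = √(69546.69828 + 74.05635) = 263.857 km
  C: √((0.396·111.32)² + (3.088·69.4)²) = √(1943.28620 + 45927.57597) = 218.794 km
  → nearest: C (218.794 km)
Q at 50.294°N, 1.919°W:
  A: √((2.525·111.32)² + (0.908·69.4)²) = √(79007.65289 + 3970.91543) = 288.060 km
  B: √((1.710·111.32)² + (0.516·69.4)²) = √(36235.86359 + 1282.38475) = 193.696 km
  C: √((-0.263·111.32)² + (3.480·69.4)²) = √(857.15210 + 58328.04614) = 243.280 km
  → nearest: B (193.696 km)
R at 50.151°N, 1.492°E:
  A: √((2.668·111.32)² + (-2.503·69.4)²) = √(88210.04544 + 30174.53875) = 344.071 km
  B: √((1.853·111.32)² + (-2.895·69.4)²) = √(42549.77167 + 40366.03357) = 287.951 km
  C: √((-0.120·111.32)² + (0.069·69.4)²) = √(178.44685 + 22.93069) = 14.191 km
  → nearest: C (14.191 km)
S at 52.008°N, 1.970°W:
  A: √((0.811·111.32)² + (0.959·69.4)²) = √(8150.57229 + 4429.51478) = 112.161 km
  B: √((-0.004·111.32)² + (0.567·69.4)²) = √(0.19827 + 1548.40676) = 39.352 km
  C: √((-1.977·111.32)² + (3.531·69.4)²) = √(48435.04794 + 60050.18864) = 329.371 km
  → nearest: B (39.352 km)
T at 49.710°N, 0.973°W:
  A: √((3.109·111.32)² + (-0.038·69.4)²) = √(119780.97377 + 6.95482) = 346.104 km
  B: √((2.294·111.32)² + (-0.430·69.4)²) = √(65212.85628 + 890.54496) = 257.106 km
  C: √((0.321·111.32)² + (2.534·69.4)²) = √(1276.89875 + 30926.59891) = 179.453 km
  → nearest: C (179.453 km)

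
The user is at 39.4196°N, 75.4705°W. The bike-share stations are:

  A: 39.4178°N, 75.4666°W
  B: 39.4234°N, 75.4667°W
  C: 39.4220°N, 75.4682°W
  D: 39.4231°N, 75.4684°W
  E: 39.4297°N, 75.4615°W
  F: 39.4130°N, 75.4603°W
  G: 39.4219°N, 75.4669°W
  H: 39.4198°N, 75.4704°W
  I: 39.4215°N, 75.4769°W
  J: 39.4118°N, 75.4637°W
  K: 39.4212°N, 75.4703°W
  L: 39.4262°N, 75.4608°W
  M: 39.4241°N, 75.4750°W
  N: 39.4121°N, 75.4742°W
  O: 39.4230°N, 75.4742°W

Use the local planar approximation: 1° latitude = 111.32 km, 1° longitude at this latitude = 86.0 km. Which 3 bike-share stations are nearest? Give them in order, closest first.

H, K, C

Distances from 39.4196°N, 75.4705°W:
A: √((-0.0018·111.32)² + (0.0039·86.0)²) = √(0.040151 + 0.112493) = 0.3907 km
B: √((0.0038·111.32)² + (0.0038·86.0)²) = √(0.178943 + 0.106798) = 0.5345 km
C: √((0.0024·111.32)² + (0.0023·86.0)²) = √(0.071379 + 0.039125) = 0.3324 km
D: √((0.0035·111.32)² + (0.0021·86.0)²) = √(0.151804 + 0.032616) = 0.4294 km
E: √((0.0101·111.32)² + (0.0090·86.0)²) = √(1.264122 + 0.599076) = 1.3650 km
F: √((-0.0066·111.32)² + (0.0102·86.0)²) = √(0.539802 + 0.769480) = 1.1442 km
G: √((0.0023·111.32)² + (0.0036·86.0)²) = √(0.065554 + 0.095852) = 0.4018 km
H: √((0.0002·111.32)² + (0.0001·86.0)²) = √(0.000496 + 0.000074) = 0.0239 km
I: √((0.0019·111.32)² + (-0.0064·86.0)²) = √(0.044736 + 0.302940) = 0.5896 km
J: √((-0.0078·111.32)² + (0.0068·86.0)²) = √(0.753938 + 0.341991) = 1.0469 km
K: √((0.0016·111.32)² + (0.0002·86.0)²) = √(0.031724 + 0.000296) = 0.1789 km
L: √((0.0066·111.32)² + (0.0097·86.0)²) = √(0.539802 + 0.695890) = 1.1116 km
M: √((0.0045·111.32)² + (-0.0045·86.0)²) = √(0.250941 + 0.149769) = 0.6330 km
N: √((-0.0075·111.32)² + (-0.0037·86.0)²) = √(0.697058 + 0.101251) = 0.8935 km
O: √((0.0034·111.32)² + (-0.0037·86.0)²) = √(0.143253 + 0.101251) = 0.4945 km
Sorted: H (0.0239 km) < K (0.1789 km) < C (0.3324 km) < A (0.3907 km) < G (0.4018 km) < …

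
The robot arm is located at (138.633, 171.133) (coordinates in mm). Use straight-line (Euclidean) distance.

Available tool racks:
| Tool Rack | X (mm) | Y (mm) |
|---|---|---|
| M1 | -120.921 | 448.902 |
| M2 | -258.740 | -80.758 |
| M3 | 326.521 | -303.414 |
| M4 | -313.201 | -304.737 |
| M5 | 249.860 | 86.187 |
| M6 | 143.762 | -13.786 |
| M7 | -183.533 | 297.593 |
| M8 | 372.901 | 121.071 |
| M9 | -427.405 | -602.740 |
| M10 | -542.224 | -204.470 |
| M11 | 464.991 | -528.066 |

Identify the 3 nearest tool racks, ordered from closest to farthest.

Distances from (138.633, 171.133):
M1: √((-259.554)² + (277.769)²) = √(67368.27892 + 77155.61736) = 380.163 mm
M2: √((-397.373)² + (-251.891)²) = √(157905.30113 + 63449.07588) = 470.483 mm
M3: √((187.888)² + (-474.547)²) = √(35301.90054 + 225194.85521) = 510.389 mm
M4: √((-451.834)² + (-475.870)²) = √(204153.96356 + 226452.25690) = 656.206 mm
M5: √((111.227)² + (-84.946)²) = √(12371.44553 + 7215.82292) = 139.955 mm
M6: √((5.129)² + (-184.919)²) = √(26.30664 + 34195.03656) = 184.990 mm
M7: √((-322.166)² + (126.460)²) = √(103790.93156 + 15992.13160) = 346.097 mm
M8: √((234.268)² + (-50.062)²) = √(54881.49582 + 2506.20384) = 239.557 mm
M9: √((-566.038)² + (-773.873)²) = √(320399.01744 + 598879.42013) = 958.790 mm
M10: √((-680.857)² + (-375.603)²) = √(463566.25445 + 141077.61361) = 777.588 mm
M11: √((326.358)² + (-699.199)²) = √(106509.54416 + 488879.24160) = 771.614 mm
Sorted: M5 (139.955 mm) < M6 (184.990 mm) < M8 (239.557 mm) < M7 (346.097 mm) < M1 (380.163 mm) < …

M5, M6, M8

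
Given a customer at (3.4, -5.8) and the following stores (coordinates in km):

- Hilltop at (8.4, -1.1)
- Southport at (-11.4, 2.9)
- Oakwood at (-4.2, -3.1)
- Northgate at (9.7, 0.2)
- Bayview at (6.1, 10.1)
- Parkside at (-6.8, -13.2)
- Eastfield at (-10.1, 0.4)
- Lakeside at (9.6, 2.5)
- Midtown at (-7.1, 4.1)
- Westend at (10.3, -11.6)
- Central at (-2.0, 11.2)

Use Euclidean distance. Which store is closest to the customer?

Distances from (3.4, -5.8):
Hilltop: √((5.0)² + (4.7)²) = √(25.000 + 22.090) = 6.9 km
Southport: √((-14.8)² + (8.7)²) = √(219.040 + 75.690) = 17.2 km
Oakwood: √((-7.6)² + (2.7)²) = √(57.760 + 7.290) = 8.1 km
Northgate: √((6.3)² + (6.0)²) = √(39.690 + 36.000) = 8.7 km
Bayview: √((2.7)² + (15.9)²) = √(7.290 + 252.810) = 16.1 km
Parkside: √((-10.2)² + (-7.4)²) = √(104.040 + 54.760) = 12.6 km
Eastfield: √((-13.5)² + (6.2)²) = √(182.250 + 38.440) = 14.9 km
Lakeside: √((6.2)² + (8.3)²) = √(38.440 + 68.890) = 10.4 km
Midtown: √((-10.5)² + (9.9)²) = √(110.250 + 98.010) = 14.4 km
Westend: √((6.9)² + (-5.8)²) = √(47.610 + 33.640) = 9.0 km
Central: √((-5.4)² + (17.0)²) = √(29.160 + 289.000) = 17.8 km
Minimum: Hilltop at 6.9 km.

Hilltop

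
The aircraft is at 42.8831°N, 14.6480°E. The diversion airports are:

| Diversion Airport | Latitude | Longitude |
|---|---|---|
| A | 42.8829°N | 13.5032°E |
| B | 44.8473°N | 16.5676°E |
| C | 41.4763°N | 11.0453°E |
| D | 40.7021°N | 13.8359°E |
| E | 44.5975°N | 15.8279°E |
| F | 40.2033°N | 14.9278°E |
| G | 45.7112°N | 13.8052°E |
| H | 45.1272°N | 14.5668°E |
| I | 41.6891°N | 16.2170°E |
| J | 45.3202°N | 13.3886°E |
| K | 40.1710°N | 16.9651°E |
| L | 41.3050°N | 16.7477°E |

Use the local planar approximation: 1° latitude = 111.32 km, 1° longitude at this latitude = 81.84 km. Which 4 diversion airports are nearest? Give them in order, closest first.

Distances from 42.8831°N, 14.6480°E:
A: 93.6904 km
B: 269.2403 km
C: 333.8543 km
D: 251.7215 km
E: 213.8855 km
F: 299.1929 km
G: 322.2914 km
H: 249.9016 km
I: 184.8108 km
J: 290.2169 km
K: 356.5254 km
L: 245.7441 km
Sorted: A (93.6904 km) < I (184.8108 km) < E (213.8855 km) < L (245.7441 km) < H (249.9016 km) < D (251.7215 km) < …

A, I, E, L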